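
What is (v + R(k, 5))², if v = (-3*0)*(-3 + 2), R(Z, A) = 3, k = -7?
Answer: 9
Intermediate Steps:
v = 0 (v = 0*(-1) = 0)
(v + R(k, 5))² = (0 + 3)² = 3² = 9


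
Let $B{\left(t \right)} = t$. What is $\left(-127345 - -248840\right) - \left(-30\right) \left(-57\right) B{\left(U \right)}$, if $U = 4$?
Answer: $114655$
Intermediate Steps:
$\left(-127345 - -248840\right) - \left(-30\right) \left(-57\right) B{\left(U \right)} = \left(-127345 - -248840\right) - \left(-30\right) \left(-57\right) 4 = \left(-127345 + 248840\right) - 1710 \cdot 4 = 121495 - 6840 = 114655$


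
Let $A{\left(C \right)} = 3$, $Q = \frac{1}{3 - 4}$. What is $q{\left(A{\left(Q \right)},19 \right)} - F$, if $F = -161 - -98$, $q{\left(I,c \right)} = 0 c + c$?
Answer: $82$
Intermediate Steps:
$Q = -1$ ($Q = \frac{1}{-1} = -1$)
$q{\left(I,c \right)} = c$ ($q{\left(I,c \right)} = 0 + c = c$)
$F = -63$ ($F = -161 + 98 = -63$)
$q{\left(A{\left(Q \right)},19 \right)} - F = 19 - -63 = 19 + 63 = 82$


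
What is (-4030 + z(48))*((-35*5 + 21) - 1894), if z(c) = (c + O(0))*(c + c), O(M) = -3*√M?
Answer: -1183744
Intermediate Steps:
z(c) = 2*c² (z(c) = (c - 3*√0)*(c + c) = (c - 3*0)*(2*c) = (c + 0)*(2*c) = c*(2*c) = 2*c²)
(-4030 + z(48))*((-35*5 + 21) - 1894) = (-4030 + 2*48²)*((-35*5 + 21) - 1894) = (-4030 + 2*2304)*((-175 + 21) - 1894) = (-4030 + 4608)*(-154 - 1894) = 578*(-2048) = -1183744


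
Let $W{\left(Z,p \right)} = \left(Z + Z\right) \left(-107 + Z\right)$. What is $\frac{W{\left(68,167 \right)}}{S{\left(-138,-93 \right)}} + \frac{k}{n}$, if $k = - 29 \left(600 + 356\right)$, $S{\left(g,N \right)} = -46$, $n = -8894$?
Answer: $\frac{12112270}{102281} \approx 118.42$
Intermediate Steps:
$k = -27724$ ($k = \left(-29\right) 956 = -27724$)
$W{\left(Z,p \right)} = 2 Z \left(-107 + Z\right)$
$\frac{W{\left(68,167 \right)}}{S{\left(-138,-93 \right)}} + \frac{k}{n} = \frac{2 \cdot 68 \left(-107 + 68\right)}{-46} - \frac{27724}{-8894} = 2 \cdot 68 \left(-39\right) \left(- \frac{1}{46}\right) - - \frac{13862}{4447} = \left(-5304\right) \left(- \frac{1}{46}\right) + \frac{13862}{4447} = \frac{2652}{23} + \frac{13862}{4447} = \frac{12112270}{102281}$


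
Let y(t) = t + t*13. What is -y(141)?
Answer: -1974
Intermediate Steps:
y(t) = 14*t (y(t) = t + 13*t = 14*t)
-y(141) = -14*141 = -1*1974 = -1974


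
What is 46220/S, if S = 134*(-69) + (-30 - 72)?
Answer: -11555/2337 ≈ -4.9444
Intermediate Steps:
S = -9348 (S = -9246 - 102 = -9348)
46220/S = 46220/(-9348) = 46220*(-1/9348) = -11555/2337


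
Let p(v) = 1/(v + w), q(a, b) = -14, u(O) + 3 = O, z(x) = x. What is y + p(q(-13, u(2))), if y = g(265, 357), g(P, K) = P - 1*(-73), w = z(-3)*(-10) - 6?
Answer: 3381/10 ≈ 338.10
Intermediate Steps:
u(O) = -3 + O
w = 24 (w = -3*(-10) - 6 = 30 - 6 = 24)
g(P, K) = 73 + P (g(P, K) = P + 73 = 73 + P)
y = 338 (y = 73 + 265 = 338)
p(v) = 1/(24 + v) (p(v) = 1/(v + 24) = 1/(24 + v))
y + p(q(-13, u(2))) = 338 + 1/(24 - 14) = 338 + 1/10 = 3381/10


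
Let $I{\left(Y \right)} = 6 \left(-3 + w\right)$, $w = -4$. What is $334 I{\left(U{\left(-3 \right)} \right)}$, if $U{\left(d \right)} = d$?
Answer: $-14028$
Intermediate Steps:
$I{\left(Y \right)} = -42$ ($I{\left(Y \right)} = 6 \left(-3 - 4\right) = 6 \left(-7\right) = -42$)
$334 I{\left(U{\left(-3 \right)} \right)} = 334 \left(-42\right) = -14028$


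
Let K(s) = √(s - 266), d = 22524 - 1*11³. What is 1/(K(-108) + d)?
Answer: 21193/449143623 - I*√374/449143623 ≈ 4.7185e-5 - 4.3058e-8*I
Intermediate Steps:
d = 21193 (d = 22524 - 1*1331 = 22524 - 1331 = 21193)
K(s) = √(-266 + s)
1/(K(-108) + d) = 1/(√(-266 - 108) + 21193) = 1/(√(-374) + 21193) = 1/(I*√374 + 21193) = 1/(21193 + I*√374)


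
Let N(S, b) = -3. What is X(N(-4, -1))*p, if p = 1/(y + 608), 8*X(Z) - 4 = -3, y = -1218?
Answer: -1/4880 ≈ -0.00020492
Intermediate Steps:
X(Z) = ⅛ (X(Z) = ½ + (⅛)*(-3) = ½ - 3/8 = ⅛)
p = -1/610 (p = 1/(-1218 + 608) = 1/(-610) = -1/610 ≈ -0.0016393)
X(N(-4, -1))*p = (⅛)*(-1/610) = -1/4880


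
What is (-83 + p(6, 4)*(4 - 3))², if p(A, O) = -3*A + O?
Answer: 9409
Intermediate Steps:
p(A, O) = O - 3*A
(-83 + p(6, 4)*(4 - 3))² = (-83 + (4 - 3*6)*(4 - 3))² = (-83 + (4 - 18)*1)² = (-83 - 14*1)² = (-83 - 14)² = (-97)² = 9409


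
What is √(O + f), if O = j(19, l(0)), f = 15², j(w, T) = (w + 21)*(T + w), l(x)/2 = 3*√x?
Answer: √985 ≈ 31.385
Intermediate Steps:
l(x) = 6*√x (l(x) = 2*(3*√x) = 6*√x)
j(w, T) = (21 + w)*(T + w)
f = 225
O = 760 (O = 19² + 21*(6*√0) + 21*19 + (6*√0)*19 = 361 + 21*(6*0) + 399 + (6*0)*19 = 361 + 21*0 + 399 + 0*19 = 361 + 0 + 399 + 0 = 760)
√(O + f) = √(760 + 225) = √985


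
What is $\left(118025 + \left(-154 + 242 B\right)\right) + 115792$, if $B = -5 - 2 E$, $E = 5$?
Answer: $230033$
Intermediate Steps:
$B = -15$ ($B = -5 - 10 = -15$)
$\left(118025 + \left(-154 + 242 B\right)\right) + 115792 = \left(118025 + \left(-154 + 242 \left(-15\right)\right)\right) + 115792 = \left(118025 - 3784\right) + 115792 = 114241 + 115792 = 230033$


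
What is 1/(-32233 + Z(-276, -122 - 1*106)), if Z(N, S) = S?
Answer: -1/32461 ≈ -3.0806e-5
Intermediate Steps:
1/(-32233 + Z(-276, -122 - 1*106)) = 1/(-32233 + (-122 - 1*106)) = 1/(-32233 + (-122 - 106)) = 1/(-32233 - 228) = 1/(-32461) = -1/32461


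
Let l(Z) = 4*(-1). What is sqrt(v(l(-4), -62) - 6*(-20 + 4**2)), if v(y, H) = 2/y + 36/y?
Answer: sqrt(58)/2 ≈ 3.8079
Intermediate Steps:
l(Z) = -4
v(y, H) = 38/y
sqrt(v(l(-4), -62) - 6*(-20 + 4**2)) = sqrt(38/(-4) - 6*(-20 + 4**2)) = sqrt(38*(-1/4) - 6*(-20 + 16)) = sqrt(-19/2 - 6*(-4)) = sqrt(-19/2 + 24) = sqrt(29/2) = sqrt(58)/2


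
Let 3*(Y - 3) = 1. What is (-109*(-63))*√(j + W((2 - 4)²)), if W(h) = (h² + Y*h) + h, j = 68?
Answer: 9156*√57 ≈ 69126.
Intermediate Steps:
Y = 10/3 (Y = 3 + (⅓)*1 = 3 + ⅓ = 10/3 ≈ 3.3333)
W(h) = h² + 13*h/3 (W(h) = (h² + 10*h/3) + h = h² + 13*h/3)
(-109*(-63))*√(j + W((2 - 4)²)) = (-109*(-63))*√(68 + (2 - 4)²*(13 + 3*(2 - 4)²)/3) = 6867*√(68 + (⅓)*(-2)²*(13 + 3*(-2)²)) = 6867*√(68 + (⅓)*4*(13 + 3*4)) = 6867*√(68 + (⅓)*4*(13 + 12)) = 6867*√(68 + (⅓)*4*25) = 6867*√(68 + 100/3) = 6867*√(304/3) = 6867*(4*√57/3) = 9156*√57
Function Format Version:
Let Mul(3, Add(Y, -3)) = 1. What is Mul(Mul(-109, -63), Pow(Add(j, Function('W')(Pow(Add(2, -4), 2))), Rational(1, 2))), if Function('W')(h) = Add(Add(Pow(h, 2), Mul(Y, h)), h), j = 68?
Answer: Mul(9156, Pow(57, Rational(1, 2))) ≈ 69126.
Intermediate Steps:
Y = Rational(10, 3) (Y = Add(3, Mul(Rational(1, 3), 1)) = Add(3, Rational(1, 3)) = Rational(10, 3) ≈ 3.3333)
Function('W')(h) = Add(Pow(h, 2), Mul(Rational(13, 3), h)) (Function('W')(h) = Add(Add(Pow(h, 2), Mul(Rational(10, 3), h)), h) = Add(Pow(h, 2), Mul(Rational(13, 3), h)))
Mul(Mul(-109, -63), Pow(Add(j, Function('W')(Pow(Add(2, -4), 2))), Rational(1, 2))) = Mul(Mul(-109, -63), Pow(Add(68, Mul(Rational(1, 3), Pow(Add(2, -4), 2), Add(13, Mul(3, Pow(Add(2, -4), 2))))), Rational(1, 2))) = Mul(6867, Pow(Add(68, Mul(Rational(1, 3), Pow(-2, 2), Add(13, Mul(3, Pow(-2, 2))))), Rational(1, 2))) = Mul(6867, Pow(Add(68, Mul(Rational(1, 3), 4, Add(13, Mul(3, 4)))), Rational(1, 2))) = Mul(6867, Pow(Add(68, Mul(Rational(1, 3), 4, Add(13, 12))), Rational(1, 2))) = Mul(6867, Pow(Add(68, Mul(Rational(1, 3), 4, 25)), Rational(1, 2))) = Mul(6867, Pow(Add(68, Rational(100, 3)), Rational(1, 2))) = Mul(6867, Pow(Rational(304, 3), Rational(1, 2))) = Mul(6867, Mul(Rational(4, 3), Pow(57, Rational(1, 2)))) = Mul(9156, Pow(57, Rational(1, 2)))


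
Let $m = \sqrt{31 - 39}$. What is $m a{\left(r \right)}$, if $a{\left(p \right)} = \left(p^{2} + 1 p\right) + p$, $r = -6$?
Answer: $48 i \sqrt{2} \approx 67.882 i$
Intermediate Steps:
$m = 2 i \sqrt{2}$ ($m = \sqrt{-8} = 2 i \sqrt{2} \approx 2.8284 i$)
$a{\left(p \right)} = p^{2} + 2 p$ ($a{\left(p \right)} = \left(p^{2} + p\right) + p = \left(p + p^{2}\right) + p = p^{2} + 2 p$)
$m a{\left(r \right)} = 2 i \sqrt{2} \left(- 6 \left(2 - 6\right)\right) = 2 i \sqrt{2} \left(\left(-6\right) \left(-4\right)\right) = 2 i \sqrt{2} \cdot 24 = 48 i \sqrt{2}$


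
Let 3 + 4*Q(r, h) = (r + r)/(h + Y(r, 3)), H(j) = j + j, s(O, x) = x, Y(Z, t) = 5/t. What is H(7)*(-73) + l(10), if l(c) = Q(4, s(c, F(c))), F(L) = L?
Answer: -143161/140 ≈ -1022.6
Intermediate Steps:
H(j) = 2*j
Q(r, h) = -¾ + r/(2*(5/3 + h)) (Q(r, h) = -¾ + ((r + r)/(h + 5/3))/4 = -¾ + ((2*r)/(h + 5*(⅓)))/4 = -¾ + ((2*r)/(h + 5/3))/4 = -¾ + ((2*r)/(5/3 + h))/4 = -¾ + (2*r/(5/3 + h))/4 = -¾ + r/(2*(5/3 + h)))
l(c) = 3*(3 - 3*c)/(4*(5 + 3*c)) (l(c) = 3*(-5 - 3*c + 2*4)/(4*(5 + 3*c)) = 3*(-5 - 3*c + 8)/(4*(5 + 3*c)) = 3*(3 - 3*c)/(4*(5 + 3*c)))
H(7)*(-73) + l(10) = (2*7)*(-73) + 9*(1 - 1*10)/(4*(5 + 3*10)) = 14*(-73) + 9*(1 - 10)/(4*(5 + 30)) = -1022 + (9/4)*(-9)/35 = -1022 + (9/4)*(1/35)*(-9) = -1022 - 81/140 = -143161/140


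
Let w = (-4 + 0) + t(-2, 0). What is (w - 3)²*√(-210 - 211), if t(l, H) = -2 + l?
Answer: 121*I*√421 ≈ 2482.7*I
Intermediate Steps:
w = -8 (w = (-4 + 0) + (-2 - 2) = -4 - 4 = -8)
(w - 3)²*√(-210 - 211) = (-8 - 3)²*√(-210 - 211) = (-11)²*√(-421) = 121*(I*√421) = 121*I*√421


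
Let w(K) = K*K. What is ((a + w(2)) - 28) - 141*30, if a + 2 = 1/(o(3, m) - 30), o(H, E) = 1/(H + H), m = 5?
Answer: -761830/179 ≈ -4256.0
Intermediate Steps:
w(K) = K²
o(H, E) = 1/(2*H)
a = -364/179 (a = -2 + 1/((½)/3 - 30) = -2 + 1/((½)*(⅓) - 30) = -2 + 1/(⅙ - 30) = -2 + 1/(-179/6) = -2 - 6/179 = -364/179 ≈ -2.0335)
((a + w(2)) - 28) - 141*30 = ((-364/179 + 2²) - 28) - 141*30 = ((-364/179 + 4) - 28) - 4230 = (352/179 - 28) - 4230 = -4660/179 - 4230 = -761830/179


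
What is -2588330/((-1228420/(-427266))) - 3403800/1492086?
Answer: -13750917954872109/15274235701 ≈ -9.0027e+5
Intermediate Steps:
-2588330/((-1228420/(-427266))) - 3403800/1492086 = -2588330/((-1228420*(-1/427266))) - 3403800*1/1492086 = -2588330/614210/213633 - 567300/248681 = -2588330*213633/614210 - 567300/248681 = -55295270289/61421 - 567300/248681 = -13750917954872109/15274235701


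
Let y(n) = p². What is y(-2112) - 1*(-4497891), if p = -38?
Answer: 4499335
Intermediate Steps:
y(n) = 1444 (y(n) = (-38)² = 1444)
y(-2112) - 1*(-4497891) = 1444 - 1*(-4497891) = 1444 + 4497891 = 4499335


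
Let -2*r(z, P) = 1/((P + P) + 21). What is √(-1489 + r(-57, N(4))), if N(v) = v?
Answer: I*√5009054/58 ≈ 38.588*I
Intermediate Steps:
r(z, P) = -1/(2*(21 + 2*P)) (r(z, P) = -1/(2*((P + P) + 21)) = -1/(2*(2*P + 21)) = -1/(2*(21 + 2*P)))
√(-1489 + r(-57, N(4))) = √(-1489 - 1/(42 + 4*4)) = √(-1489 - 1/(42 + 16)) = √(-1489 - 1/58) = √(-86363/58) = I*√5009054/58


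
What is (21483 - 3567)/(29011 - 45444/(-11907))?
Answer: 10158372/16451401 ≈ 0.61748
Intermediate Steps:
(21483 - 3567)/(29011 - 45444/(-11907)) = 17916/(29011 - 45444*(-1/11907)) = 17916/(29011 + 2164/567) = 17916/(16451401/567) = 17916*(567/16451401) = 10158372/16451401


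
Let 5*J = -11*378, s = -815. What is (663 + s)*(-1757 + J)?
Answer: 1967336/5 ≈ 3.9347e+5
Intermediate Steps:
J = -4158/5 (J = (-11*378)/5 = (⅕)*(-4158) = -4158/5 ≈ -831.60)
(663 + s)*(-1757 + J) = (663 - 815)*(-1757 - 4158/5) = -152*(-12943/5) = 1967336/5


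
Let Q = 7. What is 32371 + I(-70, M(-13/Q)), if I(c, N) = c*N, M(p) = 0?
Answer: 32371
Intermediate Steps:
I(c, N) = N*c
32371 + I(-70, M(-13/Q)) = 32371 + 0*(-70) = 32371 + 0 = 32371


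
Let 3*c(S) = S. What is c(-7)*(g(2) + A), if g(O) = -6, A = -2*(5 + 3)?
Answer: 154/3 ≈ 51.333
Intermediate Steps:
A = -16 (A = -2*8 = -16)
c(S) = S/3
c(-7)*(g(2) + A) = ((⅓)*(-7))*(-6 - 16) = -7/3*(-22) = 154/3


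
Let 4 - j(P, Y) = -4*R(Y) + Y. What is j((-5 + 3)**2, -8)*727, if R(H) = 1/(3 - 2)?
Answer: 11632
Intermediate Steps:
R(H) = 1 (R(H) = 1/1 = 1)
j(P, Y) = 8 - Y (j(P, Y) = 4 - (-4*1 + Y) = 4 - (-4 + Y) = 4 + (4 - Y) = 8 - Y)
j((-5 + 3)**2, -8)*727 = (8 - 1*(-8))*727 = (8 + 8)*727 = 16*727 = 11632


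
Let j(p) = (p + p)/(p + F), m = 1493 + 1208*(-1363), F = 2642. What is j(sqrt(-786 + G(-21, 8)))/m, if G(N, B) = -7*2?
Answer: -20*sqrt(2)/(-2173059531*I + 16450110*sqrt(2)) ≈ -1.3933e-10 - 1.3014e-8*I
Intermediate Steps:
G(N, B) = -14
m = -1645011 (m = 1493 - 1646504 = -1645011)
j(p) = 2*p/(2642 + p) (j(p) = (p + p)/(p + 2642) = (2*p)/(2642 + p) = 2*p/(2642 + p))
j(sqrt(-786 + G(-21, 8)))/m = (2*sqrt(-786 - 14)/(2642 + sqrt(-786 - 14)))/(-1645011) = (2*sqrt(-800)/(2642 + sqrt(-800)))*(-1/1645011) = (2*(20*I*sqrt(2))/(2642 + 20*I*sqrt(2)))*(-1/1645011) = (40*I*sqrt(2)/(2642 + 20*I*sqrt(2)))*(-1/1645011) = -40*I*sqrt(2)/(1645011*(2642 + 20*I*sqrt(2)))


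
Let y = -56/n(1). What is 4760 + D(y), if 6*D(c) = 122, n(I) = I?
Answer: 14341/3 ≈ 4780.3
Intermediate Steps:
y = -56 (y = -56/1 = -56*1 = -56)
D(c) = 61/3 (D(c) = (1/6)*122 = 61/3)
4760 + D(y) = 4760 + 61/3 = 14341/3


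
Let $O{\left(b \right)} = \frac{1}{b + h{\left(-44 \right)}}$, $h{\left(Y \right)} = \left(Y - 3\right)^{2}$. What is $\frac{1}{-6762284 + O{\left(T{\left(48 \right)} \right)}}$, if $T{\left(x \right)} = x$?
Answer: $- \frac{2257}{15262474987} \approx -1.4788 \cdot 10^{-7}$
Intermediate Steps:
$h{\left(Y \right)} = \left(-3 + Y\right)^{2}$
$O{\left(b \right)} = \frac{1}{2209 + b}$ ($O{\left(b \right)} = \frac{1}{b + \left(-3 - 44\right)^{2}} = \frac{1}{b + \left(-47\right)^{2}} = \frac{1}{b + 2209} = \frac{1}{2209 + b}$)
$\frac{1}{-6762284 + O{\left(T{\left(48 \right)} \right)}} = \frac{1}{-6762284 + \frac{1}{2209 + 48}} = \frac{1}{-6762284 + \frac{1}{2257}} = \frac{1}{- \frac{15262474987}{2257}} = - \frac{2257}{15262474987}$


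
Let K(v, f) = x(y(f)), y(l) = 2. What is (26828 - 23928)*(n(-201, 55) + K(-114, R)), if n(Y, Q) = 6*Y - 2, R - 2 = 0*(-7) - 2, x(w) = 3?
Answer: -3494500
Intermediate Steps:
R = 0 (R = 2 + (0*(-7) - 2) = 2 + (0 - 2) = 2 - 2 = 0)
K(v, f) = 3
n(Y, Q) = -2 + 6*Y
(26828 - 23928)*(n(-201, 55) + K(-114, R)) = (26828 - 23928)*((-2 + 6*(-201)) + 3) = 2900*((-2 - 1206) + 3) = 2900*(-1208 + 3) = 2900*(-1205) = -3494500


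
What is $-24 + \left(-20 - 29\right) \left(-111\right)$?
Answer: $5415$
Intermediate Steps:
$-24 + \left(-20 - 29\right) \left(-111\right) = -24 - -5439 = -24 + 5439 = 5415$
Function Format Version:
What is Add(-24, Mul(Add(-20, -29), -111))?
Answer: 5415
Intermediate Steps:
Add(-24, Mul(Add(-20, -29), -111)) = Add(-24, Mul(-49, -111)) = Add(-24, 5439) = 5415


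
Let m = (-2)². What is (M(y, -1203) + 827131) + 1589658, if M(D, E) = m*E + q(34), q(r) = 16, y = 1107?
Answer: 2411993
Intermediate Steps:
m = 4
M(D, E) = 16 + 4*E (M(D, E) = 4*E + 16 = 16 + 4*E)
(M(y, -1203) + 827131) + 1589658 = ((16 + 4*(-1203)) + 827131) + 1589658 = ((16 - 4812) + 827131) + 1589658 = (-4796 + 827131) + 1589658 = 822335 + 1589658 = 2411993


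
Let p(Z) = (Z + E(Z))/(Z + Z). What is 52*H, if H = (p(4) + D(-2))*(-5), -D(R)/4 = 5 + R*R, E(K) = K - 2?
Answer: 9165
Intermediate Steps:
E(K) = -2 + K
D(R) = -20 - 4*R**2 (D(R) = -4*(5 + R*R) = -4*(5 + R**2) = -20 - 4*R**2)
p(Z) = (-2 + 2*Z)/(2*Z) (p(Z) = (Z + (-2 + Z))/(Z + Z) = (-2 + 2*Z)/((2*Z)) = (-2 + 2*Z)*(1/(2*Z)) = (-2 + 2*Z)/(2*Z))
H = 705/4 (H = ((-1 + 4)/4 + (-20 - 4*(-2)**2))*(-5) = ((1/4)*3 + (-20 - 4*4))*(-5) = (3/4 + (-20 - 16))*(-5) = (3/4 - 36)*(-5) = -141/4*(-5) = 705/4 ≈ 176.25)
52*H = 52*(705/4) = 9165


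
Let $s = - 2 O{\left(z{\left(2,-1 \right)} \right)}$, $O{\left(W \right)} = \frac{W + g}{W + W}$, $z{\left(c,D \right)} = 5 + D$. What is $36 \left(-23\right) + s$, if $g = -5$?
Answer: $- \frac{3311}{4} \approx -827.75$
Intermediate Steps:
$O{\left(W \right)} = \frac{-5 + W}{2 W}$ ($O{\left(W \right)} = \frac{W - 5}{W + W} = \frac{-5 + W}{2 W}$)
$s = \frac{1}{4}$ ($s = - 2 \frac{-5 + \left(5 - 1\right)}{2 \left(5 - 1\right)} = - 2 \frac{-5 + 4}{2 \cdot 4} = - 2 \cdot \frac{1}{2} \cdot \frac{1}{4} \left(-1\right) = \left(-2\right) \left(- \frac{1}{8}\right) = \frac{1}{4} \approx 0.25$)
$36 \left(-23\right) + s = 36 \left(-23\right) + \frac{1}{4} = -828 + \frac{1}{4} = - \frac{3311}{4}$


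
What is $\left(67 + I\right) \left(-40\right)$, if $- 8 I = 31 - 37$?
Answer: $-2710$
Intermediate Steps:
$I = \frac{3}{4}$ ($I = - \frac{31 - 37}{8} = \left(- \frac{1}{8}\right) \left(-6\right) = \frac{3}{4} \approx 0.75$)
$\left(67 + I\right) \left(-40\right) = \left(67 + \frac{3}{4}\right) \left(-40\right) = \frac{271}{4} \left(-40\right) = -2710$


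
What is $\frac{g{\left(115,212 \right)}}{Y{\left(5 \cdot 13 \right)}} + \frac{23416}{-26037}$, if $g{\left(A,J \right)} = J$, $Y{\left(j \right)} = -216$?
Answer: $- \frac{293825}{156222} \approx -1.8808$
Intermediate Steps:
$\frac{g{\left(115,212 \right)}}{Y{\left(5 \cdot 13 \right)}} + \frac{23416}{-26037} = \frac{212}{-216} + \frac{23416}{-26037} = 212 \left(- \frac{1}{216}\right) + 23416 \left(- \frac{1}{26037}\right) = - \frac{53}{54} - \frac{23416}{26037} = - \frac{293825}{156222}$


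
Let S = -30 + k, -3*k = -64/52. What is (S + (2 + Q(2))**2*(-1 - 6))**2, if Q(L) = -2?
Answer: 1331716/1521 ≈ 875.55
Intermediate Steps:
k = 16/39 (k = -(-64)/(3*52) = -1/3*(-16/13) = 16/39 ≈ 0.41026)
S = -1154/39 (S = -30 + 16/39 = -1154/39 ≈ -29.590)
(S + (2 + Q(2))**2*(-1 - 6))**2 = (-1154/39 + (2 - 2)**2*(-1 - 6))**2 = (-1154/39 + 0**2*(-7))**2 = (-1154/39 + 0*(-7))**2 = (-1154/39 + 0)**2 = (-1154/39)**2 = 1331716/1521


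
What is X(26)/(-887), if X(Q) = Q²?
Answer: -676/887 ≈ -0.76212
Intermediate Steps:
X(26)/(-887) = 26²/(-887) = 676*(-1/887) = -676/887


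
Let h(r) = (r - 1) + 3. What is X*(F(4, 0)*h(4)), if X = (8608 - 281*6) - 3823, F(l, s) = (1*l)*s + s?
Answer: 0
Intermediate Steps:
F(l, s) = s + l*s (F(l, s) = l*s + s = s + l*s)
h(r) = 2 + r (h(r) = (-1 + r) + 3 = 2 + r)
X = 3099 (X = (8608 - 1686) - 3823 = 6922 - 3823 = 3099)
X*(F(4, 0)*h(4)) = 3099*((0*(1 + 4))*(2 + 4)) = 3099*((0*5)*6) = 3099*(0*6) = 3099*0 = 0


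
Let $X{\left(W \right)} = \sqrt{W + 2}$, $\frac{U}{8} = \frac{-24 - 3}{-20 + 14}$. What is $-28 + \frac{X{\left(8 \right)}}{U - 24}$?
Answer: $-28 + \frac{\sqrt{10}}{12} \approx -27.736$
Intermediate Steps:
$U = 36$ ($U = 8 \frac{-24 - 3}{-20 + 14} = 8 \left(- \frac{27}{-6}\right) = 8 \left(\left(-27\right) \left(- \frac{1}{6}\right)\right) = 8 \cdot \frac{9}{2} = 36$)
$X{\left(W \right)} = \sqrt{2 + W}$
$-28 + \frac{X{\left(8 \right)}}{U - 24} = -28 + \frac{\sqrt{2 + 8}}{36 - 24} = -28 + \frac{\sqrt{10}}{12}$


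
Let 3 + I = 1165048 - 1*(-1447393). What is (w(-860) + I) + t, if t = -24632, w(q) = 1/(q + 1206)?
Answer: 895380877/346 ≈ 2.5878e+6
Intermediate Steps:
w(q) = 1/(1206 + q)
I = 2612438 (I = -3 + (1165048 - 1*(-1447393)) = -3 + (1165048 + 1447393) = -3 + 2612441 = 2612438)
(w(-860) + I) + t = (1/(1206 - 860) + 2612438) - 24632 = (1/346 + 2612438) - 24632 = 903903549/346 - 24632 = 895380877/346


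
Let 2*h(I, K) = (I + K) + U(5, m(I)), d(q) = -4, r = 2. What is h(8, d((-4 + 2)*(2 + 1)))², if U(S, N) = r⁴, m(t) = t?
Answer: 100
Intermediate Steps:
U(S, N) = 16 (U(S, N) = 2⁴ = 16)
h(I, K) = 8 + I/2 + K/2 (h(I, K) = ((I + K) + 16)/2 = (16 + I + K)/2 = 8 + I/2 + K/2)
h(8, d((-4 + 2)*(2 + 1)))² = (8 + (½)*8 + (½)*(-4))² = (8 + 4 - 2)² = 10² = 100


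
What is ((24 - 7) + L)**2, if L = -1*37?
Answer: 400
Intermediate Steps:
L = -37
((24 - 7) + L)**2 = ((24 - 7) - 37)**2 = (17 - 37)**2 = (-20)**2 = 400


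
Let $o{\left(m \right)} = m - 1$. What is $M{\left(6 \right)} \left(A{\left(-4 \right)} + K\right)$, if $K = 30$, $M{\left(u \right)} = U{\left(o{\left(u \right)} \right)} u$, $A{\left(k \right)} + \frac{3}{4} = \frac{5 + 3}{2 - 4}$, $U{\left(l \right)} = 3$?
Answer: $\frac{909}{2} \approx 454.5$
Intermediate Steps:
$o{\left(m \right)} = -1 + m$ ($o{\left(m \right)} = m - 1 = -1 + m$)
$A{\left(k \right)} = - \frac{19}{4}$ ($A{\left(k \right)} = - \frac{3}{4} + \frac{5 + 3}{2 - 4} = - \frac{3}{4} + \frac{8}{-2} = - \frac{3}{4} + 8 \left(- \frac{1}{2}\right) = - \frac{3}{4} - 4 = - \frac{19}{4}$)
$M{\left(u \right)} = 3 u$
$M{\left(6 \right)} \left(A{\left(-4 \right)} + K\right) = 3 \cdot 6 \left(- \frac{19}{4} + 30\right) = 18 \cdot \frac{101}{4} = \frac{909}{2}$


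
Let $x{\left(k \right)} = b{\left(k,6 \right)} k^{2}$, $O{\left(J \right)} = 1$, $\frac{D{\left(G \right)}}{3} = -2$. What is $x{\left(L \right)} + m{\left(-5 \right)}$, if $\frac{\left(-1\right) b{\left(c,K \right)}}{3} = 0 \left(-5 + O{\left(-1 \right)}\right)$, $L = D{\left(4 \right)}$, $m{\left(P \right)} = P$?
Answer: $-5$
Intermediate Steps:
$D{\left(G \right)} = -6$ ($D{\left(G \right)} = 3 \left(-2\right) = -6$)
$L = -6$
$b{\left(c,K \right)} = 0$ ($b{\left(c,K \right)} = - 3 \cdot 0 \left(-5 + 1\right) = - 3 \cdot 0 \left(-4\right) = \left(-3\right) 0 = 0$)
$x{\left(k \right)} = 0$ ($x{\left(k \right)} = 0 k^{2} = 0$)
$x{\left(L \right)} + m{\left(-5 \right)} = 0 - 5 = -5$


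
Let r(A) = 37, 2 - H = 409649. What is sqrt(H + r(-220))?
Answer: I*sqrt(409610) ≈ 640.01*I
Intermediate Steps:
H = -409647 (H = 2 - 1*409649 = 2 - 409649 = -409647)
sqrt(H + r(-220)) = sqrt(-409647 + 37) = sqrt(-409610) = I*sqrt(409610)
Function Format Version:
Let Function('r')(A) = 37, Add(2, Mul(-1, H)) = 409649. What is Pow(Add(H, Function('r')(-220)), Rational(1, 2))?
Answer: Mul(I, Pow(409610, Rational(1, 2))) ≈ Mul(640.01, I)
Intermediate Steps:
H = -409647 (H = Add(2, Mul(-1, 409649)) = Add(2, -409649) = -409647)
Pow(Add(H, Function('r')(-220)), Rational(1, 2)) = Pow(Add(-409647, 37), Rational(1, 2)) = Pow(-409610, Rational(1, 2)) = Mul(I, Pow(409610, Rational(1, 2)))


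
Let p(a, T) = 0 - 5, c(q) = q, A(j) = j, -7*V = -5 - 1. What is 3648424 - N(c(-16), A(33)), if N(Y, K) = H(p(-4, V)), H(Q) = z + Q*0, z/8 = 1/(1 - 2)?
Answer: 3648432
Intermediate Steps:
V = 6/7 (V = -(-5 - 1)/7 = -⅐*(-6) = 6/7 ≈ 0.85714)
z = -8 (z = 8/(1 - 2) = 8/(-1) = 8*(-1) = -8)
p(a, T) = -5
H(Q) = -8 (H(Q) = -8 + Q*0 = -8 + 0 = -8)
N(Y, K) = -8
3648424 - N(c(-16), A(33)) = 3648424 - 1*(-8) = 3648424 + 8 = 3648432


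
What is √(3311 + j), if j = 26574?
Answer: √29885 ≈ 172.87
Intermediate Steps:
√(3311 + j) = √(3311 + 26574) = √29885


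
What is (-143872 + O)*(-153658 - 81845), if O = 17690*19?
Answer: -45272625714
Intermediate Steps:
O = 336110
(-143872 + O)*(-153658 - 81845) = (-143872 + 336110)*(-153658 - 81845) = 192238*(-235503) = -45272625714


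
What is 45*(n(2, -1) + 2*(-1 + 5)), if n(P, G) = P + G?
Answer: 405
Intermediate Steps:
n(P, G) = G + P
45*(n(2, -1) + 2*(-1 + 5)) = 45*((-1 + 2) + 2*(-1 + 5)) = 45*(1 + 2*4) = 45*(1 + 8) = 45*9 = 405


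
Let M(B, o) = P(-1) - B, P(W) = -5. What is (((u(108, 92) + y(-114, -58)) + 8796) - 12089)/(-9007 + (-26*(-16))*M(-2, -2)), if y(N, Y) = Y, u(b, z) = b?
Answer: 3243/10255 ≈ 0.31624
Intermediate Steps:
M(B, o) = -5 - B
(((u(108, 92) + y(-114, -58)) + 8796) - 12089)/(-9007 + (-26*(-16))*M(-2, -2)) = (((108 - 58) + 8796) - 12089)/(-9007 + (-26*(-16))*(-5 - 1*(-2))) = ((50 + 8796) - 12089)/(-9007 + 416*(-5 + 2)) = (8846 - 12089)/(-9007 + 416*(-3)) = -3243/(-9007 - 1248) = -3243/(-10255) = -3243*(-1/10255) = 3243/10255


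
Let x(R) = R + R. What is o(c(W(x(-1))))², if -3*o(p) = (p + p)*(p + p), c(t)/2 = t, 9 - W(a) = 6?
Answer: 2304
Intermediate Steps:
x(R) = 2*R
W(a) = 3 (W(a) = 9 - 1*6 = 9 - 6 = 3)
c(t) = 2*t
o(p) = -4*p²/3 (o(p) = -(p + p)*(p + p)/3 = -2*p*2*p/3 = -4*p²/3)
o(c(W(x(-1))))² = (-4*(2*3)²/3)² = (-4/3*6²)² = (-4/3*36)² = (-48)² = 2304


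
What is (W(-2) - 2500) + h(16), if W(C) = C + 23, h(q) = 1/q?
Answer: -39663/16 ≈ -2478.9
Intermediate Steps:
W(C) = 23 + C
(W(-2) - 2500) + h(16) = ((23 - 2) - 2500) + 1/16 = (21 - 2500) + 1/16 = -2479 + 1/16 = -39663/16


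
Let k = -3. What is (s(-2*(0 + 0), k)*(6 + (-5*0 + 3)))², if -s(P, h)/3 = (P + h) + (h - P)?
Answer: 26244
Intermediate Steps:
s(P, h) = -6*h (s(P, h) = -3*((P + h) + (h - P)) = -6*h)
(s(-2*(0 + 0), k)*(6 + (-5*0 + 3)))² = ((-6*(-3))*(6 + (-5*0 + 3)))² = (18*(6 + (0 + 3)))² = (18*(6 + 3))² = (18*9)² = 162² = 26244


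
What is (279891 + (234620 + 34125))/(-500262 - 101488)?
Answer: -274318/300875 ≈ -0.91173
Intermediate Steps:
(279891 + (234620 + 34125))/(-500262 - 101488) = (279891 + 268745)/(-601750) = 548636*(-1/601750) = -274318/300875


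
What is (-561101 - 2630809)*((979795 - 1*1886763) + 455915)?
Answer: 1439720581230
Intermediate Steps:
(-561101 - 2630809)*((979795 - 1*1886763) + 455915) = -3191910*((979795 - 1886763) + 455915) = -3191910*(-906968 + 455915) = -3191910*(-451053) = 1439720581230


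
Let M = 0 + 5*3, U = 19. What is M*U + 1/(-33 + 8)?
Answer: 7124/25 ≈ 284.96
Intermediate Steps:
M = 15 (M = 0 + 15 = 15)
M*U + 1/(-33 + 8) = 15*19 + 1/(-33 + 8) = 285 + 1/(-25) = 285 - 1/25 = 7124/25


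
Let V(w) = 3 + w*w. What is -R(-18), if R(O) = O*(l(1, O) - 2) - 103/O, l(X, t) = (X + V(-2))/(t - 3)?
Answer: -6121/126 ≈ -48.579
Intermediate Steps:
V(w) = 3 + w²
l(X, t) = (7 + X)/(-3 + t) (l(X, t) = (X + (3 + (-2)²))/(t - 3) = (X + (3 + 4))/(-3 + t) = (X + 7)/(-3 + t) = (7 + X)/(-3 + t))
R(O) = -103/O + O*(-2 + 8/(-3 + O)) (R(O) = O*((7 + 1)/(-3 + O) - 2) - 103/O = O*(8/(-3 + O) - 2) - 103/O = O*(-2 + 8/(-3 + O)) - 103/O = -103/O + O*(-2 + 8/(-3 + O)))
-R(-18) = -(309 - 103*(-18) + 2*(-18)²*(7 - 1*(-18)))/((-18)*(-3 - 18)) = -(-1)*(309 + 1854 + 2*324*(7 + 18))/(18*(-21)) = -(-1)*(-1)*(309 + 1854 + 2*324*25)/(18*21) = -(-1)*(-1)*(309 + 1854 + 16200)/(18*21) = -(-1)*(-1)*18363/(18*21) = -1*6121/126 = -6121/126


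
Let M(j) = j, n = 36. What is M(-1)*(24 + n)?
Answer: -60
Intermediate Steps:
M(-1)*(24 + n) = -(24 + 36) = -1*60 = -60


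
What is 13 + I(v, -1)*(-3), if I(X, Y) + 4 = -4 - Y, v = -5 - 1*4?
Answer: 34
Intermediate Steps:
v = -9 (v = -5 - 4 = -9)
I(X, Y) = -8 - Y (I(X, Y) = -4 + (-4 - Y) = -8 - Y)
13 + I(v, -1)*(-3) = 13 + (-8 - 1*(-1))*(-3) = 13 + (-8 + 1)*(-3) = 13 - 7*(-3) = 13 + 21 = 34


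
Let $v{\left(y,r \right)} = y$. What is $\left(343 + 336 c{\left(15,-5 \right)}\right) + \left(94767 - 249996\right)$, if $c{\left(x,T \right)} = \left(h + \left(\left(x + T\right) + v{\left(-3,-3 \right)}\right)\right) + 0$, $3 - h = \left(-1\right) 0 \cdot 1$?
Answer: $-151526$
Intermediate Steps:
$h = 3$ ($h = 3 - \left(-1\right) 0 \cdot 1 = 3 - 0 \cdot 1 = 3 - 0 = 3 + 0 = 3$)
$c{\left(x,T \right)} = T + x$ ($c{\left(x,T \right)} = \left(3 - \left(3 - T - x\right)\right) + 0 = \left(3 + \left(-3 + T + x\right)\right) + 0 = \left(T + x\right) + 0 = T + x$)
$\left(343 + 336 c{\left(15,-5 \right)}\right) + \left(94767 - 249996\right) = \left(343 + 336 \left(-5 + 15\right)\right) + \left(94767 - 249996\right) = \left(343 + 336 \cdot 10\right) - 155229 = \left(343 + 3360\right) - 155229 = 3703 - 155229 = -151526$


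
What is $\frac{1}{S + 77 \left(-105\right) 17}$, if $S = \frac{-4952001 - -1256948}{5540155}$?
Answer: $- \frac{5540155}{761470299028} \approx -7.2756 \cdot 10^{-6}$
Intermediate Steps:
$S = - \frac{3695053}{5540155}$ ($S = \left(-4952001 + 1256948\right) \frac{1}{5540155} = \left(-3695053\right) \frac{1}{5540155} = - \frac{3695053}{5540155} \approx -0.66696$)
$\frac{1}{S + 77 \left(-105\right) 17} = \frac{1}{- \frac{3695053}{5540155} + 77 \left(-105\right) 17} = \frac{1}{- \frac{3695053}{5540155} - 137445} = \frac{1}{- \frac{761470299028}{5540155}} = - \frac{5540155}{761470299028}$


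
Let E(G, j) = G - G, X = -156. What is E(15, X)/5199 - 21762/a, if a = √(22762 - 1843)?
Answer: -7254*√20919/6973 ≈ -150.46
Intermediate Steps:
E(G, j) = 0
a = √20919 ≈ 144.63
E(15, X)/5199 - 21762/a = 0/5199 - 21762*√20919/20919 = 0*(1/5199) - 7254*√20919/6973 = 0 - 7254*√20919/6973 = -7254*√20919/6973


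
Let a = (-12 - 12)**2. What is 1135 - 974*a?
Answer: -559889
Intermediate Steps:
a = 576 (a = (-24)**2 = 576)
1135 - 974*a = 1135 - 974*576 = 1135 - 561024 = -559889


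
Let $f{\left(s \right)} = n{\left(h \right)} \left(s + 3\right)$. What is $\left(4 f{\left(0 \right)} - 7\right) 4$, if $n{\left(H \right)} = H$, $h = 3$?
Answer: $116$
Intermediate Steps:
$f{\left(s \right)} = 9 + 3 s$ ($f{\left(s \right)} = 3 \left(s + 3\right) = 3 \left(3 + s\right) = 9 + 3 s$)
$\left(4 f{\left(0 \right)} - 7\right) 4 = \left(4 \left(9 + 3 \cdot 0\right) - 7\right) 4 = \left(4 \left(9 + 0\right) - 7\right) 4 = \left(4 \cdot 9 - 7\right) 4 = \left(36 - 7\right) 4 = 29 \cdot 4 = 116$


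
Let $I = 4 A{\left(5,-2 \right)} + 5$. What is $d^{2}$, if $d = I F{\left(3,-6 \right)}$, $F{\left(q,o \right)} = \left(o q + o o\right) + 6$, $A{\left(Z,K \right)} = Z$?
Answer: $360000$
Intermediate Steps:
$F{\left(q,o \right)} = 6 + o^{2} + o q$ ($F{\left(q,o \right)} = \left(o q + o^{2}\right) + 6 = \left(o^{2} + o q\right) + 6 = 6 + o^{2} + o q$)
$I = 25$ ($I = 4 \cdot 5 + 5 = 20 + 5 = 25$)
$d = 600$ ($d = 25 \left(6 + \left(-6\right)^{2} - 18\right) = 25 \left(6 + 36 - 18\right) = 25 \cdot 24 = 600$)
$d^{2} = 600^{2} = 360000$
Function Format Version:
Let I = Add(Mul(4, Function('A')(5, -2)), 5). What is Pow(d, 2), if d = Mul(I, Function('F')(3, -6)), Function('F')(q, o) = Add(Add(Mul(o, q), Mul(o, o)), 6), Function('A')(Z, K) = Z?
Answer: 360000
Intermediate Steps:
Function('F')(q, o) = Add(6, Pow(o, 2), Mul(o, q)) (Function('F')(q, o) = Add(Add(Mul(o, q), Pow(o, 2)), 6) = Add(Add(Pow(o, 2), Mul(o, q)), 6) = Add(6, Pow(o, 2), Mul(o, q)))
I = 25 (I = Add(Mul(4, 5), 5) = Add(20, 5) = 25)
d = 600 (d = Mul(25, Add(6, Pow(-6, 2), Mul(-6, 3))) = Mul(25, Add(6, 36, -18)) = Mul(25, 24) = 600)
Pow(d, 2) = Pow(600, 2) = 360000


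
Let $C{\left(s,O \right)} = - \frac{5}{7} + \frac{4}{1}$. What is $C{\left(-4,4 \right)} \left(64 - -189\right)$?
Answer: $\frac{5819}{7} \approx 831.29$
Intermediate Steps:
$C{\left(s,O \right)} = \frac{23}{7}$ ($C{\left(s,O \right)} = \left(-5\right) \frac{1}{7} + 4 \cdot 1 = - \frac{5}{7} + 4 = \frac{23}{7}$)
$C{\left(-4,4 \right)} \left(64 - -189\right) = \frac{23 \left(64 - -189\right)}{7} = \frac{23 \left(64 + 189\right)}{7} = \frac{23}{7} \cdot 253 = \frac{5819}{7}$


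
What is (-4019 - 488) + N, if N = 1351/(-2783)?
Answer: -12544332/2783 ≈ -4507.5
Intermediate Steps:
N = -1351/2783 (N = 1351*(-1/2783) = -1351/2783 ≈ -0.48545)
(-4019 - 488) + N = (-4019 - 488) - 1351/2783 = -4507 - 1351/2783 = -12544332/2783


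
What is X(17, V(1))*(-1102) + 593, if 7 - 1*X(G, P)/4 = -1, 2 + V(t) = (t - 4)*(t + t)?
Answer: -34671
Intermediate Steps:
V(t) = -2 + 2*t*(-4 + t) (V(t) = -2 + (t - 4)*(t + t) = -2 + (-4 + t)*(2*t) = -2 + 2*t*(-4 + t))
X(G, P) = 32 (X(G, P) = 28 - 4*(-1) = 28 + 4 = 32)
X(17, V(1))*(-1102) + 593 = 32*(-1102) + 593 = -35264 + 593 = -34671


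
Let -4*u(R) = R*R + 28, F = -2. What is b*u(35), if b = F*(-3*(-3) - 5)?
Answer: 2506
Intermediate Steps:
b = -8 (b = -2*(-3*(-3) - 5) = -2*(9 - 5) = -2*4 = -8)
u(R) = -7 - R²/4 (u(R) = -(R*R + 28)/4 = -(R² + 28)/4 = -(28 + R²)/4 = -7 - R²/4)
b*u(35) = -8*(-7 - ¼*35²) = -8*(-7 - ¼*1225) = -8*(-7 - 1225/4) = -8*(-1253/4) = 2506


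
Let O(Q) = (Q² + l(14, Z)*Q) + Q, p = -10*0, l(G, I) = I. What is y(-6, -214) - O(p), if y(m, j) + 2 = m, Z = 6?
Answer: -8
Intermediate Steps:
y(m, j) = -2 + m
p = 0
O(Q) = Q² + 7*Q (O(Q) = (Q² + 6*Q) + Q = Q² + 7*Q)
y(-6, -214) - O(p) = (-2 - 6) - 0*(7 + 0) = -8 - 0*7 = -8 - 1*0 = -8 + 0 = -8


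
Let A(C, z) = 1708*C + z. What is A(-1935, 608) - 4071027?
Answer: -7375399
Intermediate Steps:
A(C, z) = z + 1708*C
A(-1935, 608) - 4071027 = (608 + 1708*(-1935)) - 4071027 = (608 - 3304980) - 4071027 = -3304372 - 4071027 = -7375399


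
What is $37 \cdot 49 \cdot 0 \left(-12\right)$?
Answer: $0$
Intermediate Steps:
$37 \cdot 49 \cdot 0 \left(-12\right) = 1813 \cdot 0 = 0$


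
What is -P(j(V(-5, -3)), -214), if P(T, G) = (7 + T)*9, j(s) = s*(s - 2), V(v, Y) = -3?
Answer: -198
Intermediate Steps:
j(s) = s*(-2 + s)
P(T, G) = 63 + 9*T
-P(j(V(-5, -3)), -214) = -(63 + 9*(-3*(-2 - 3))) = -(63 + 9*(-3*(-5))) = -(63 + 9*15) = -(63 + 135) = -1*198 = -198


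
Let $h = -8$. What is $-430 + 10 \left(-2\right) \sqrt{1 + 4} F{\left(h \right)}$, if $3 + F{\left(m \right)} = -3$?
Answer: $-430 + 120 \sqrt{5} \approx -161.67$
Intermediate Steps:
$F{\left(m \right)} = -6$ ($F{\left(m \right)} = -3 - 3 = -6$)
$-430 + 10 \left(-2\right) \sqrt{1 + 4} F{\left(h \right)} = -430 + 10 \left(-2\right) \sqrt{1 + 4} \left(-6\right) = -430 + - 20 \sqrt{5} \left(-6\right) = -430 + 120 \sqrt{5}$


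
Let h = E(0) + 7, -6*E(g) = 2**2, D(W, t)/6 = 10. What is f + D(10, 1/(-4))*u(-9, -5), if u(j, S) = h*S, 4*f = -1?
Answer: -7601/4 ≈ -1900.3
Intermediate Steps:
D(W, t) = 60 (D(W, t) = 6*10 = 60)
f = -1/4 (f = (1/4)*(-1) = -1/4 ≈ -0.25000)
E(g) = -2/3 (E(g) = -1/6*2**2 = -1/6*4 = -2/3)
h = 19/3 (h = -2/3 + 7 = 19/3 ≈ 6.3333)
u(j, S) = 19*S/3
f + D(10, 1/(-4))*u(-9, -5) = -1/4 + 60*((19/3)*(-5)) = -1/4 + 60*(-95/3) = -1/4 - 1900 = -7601/4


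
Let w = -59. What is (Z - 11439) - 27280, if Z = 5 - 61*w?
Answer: -35115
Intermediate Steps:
Z = 3604 (Z = 5 - 61*(-59) = 5 + 3599 = 3604)
(Z - 11439) - 27280 = (3604 - 11439) - 27280 = -7835 - 27280 = -35115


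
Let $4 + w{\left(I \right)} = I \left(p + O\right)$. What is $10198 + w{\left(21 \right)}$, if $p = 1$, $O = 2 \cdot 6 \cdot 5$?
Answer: $11475$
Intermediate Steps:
$O = 60$ ($O = 12 \cdot 5 = 60$)
$w{\left(I \right)} = -4 + 61 I$ ($w{\left(I \right)} = -4 + I \left(1 + 60\right) = -4 + I 61 = -4 + 61 I$)
$10198 + w{\left(21 \right)} = 10198 + \left(-4 + 61 \cdot 21\right) = 10198 + \left(-4 + 1281\right) = 10198 + 1277 = 11475$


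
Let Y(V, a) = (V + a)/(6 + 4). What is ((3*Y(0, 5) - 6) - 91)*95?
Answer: -18145/2 ≈ -9072.5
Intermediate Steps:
Y(V, a) = V/10 + a/10 (Y(V, a) = (V + a)/10 = (V + a)*(⅒) = V/10 + a/10)
((3*Y(0, 5) - 6) - 91)*95 = ((3*((⅒)*0 + (⅒)*5) - 6) - 91)*95 = ((3*(0 + ½) - 6) - 91)*95 = ((3*(½) - 6) - 91)*95 = ((3/2 - 6) - 91)*95 = (-9/2 - 91)*95 = -191/2*95 = -18145/2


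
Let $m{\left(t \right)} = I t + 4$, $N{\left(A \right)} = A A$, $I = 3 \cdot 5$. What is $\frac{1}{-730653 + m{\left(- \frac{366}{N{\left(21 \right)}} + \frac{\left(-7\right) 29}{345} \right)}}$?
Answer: $- \frac{1127}{823465400} \approx -1.3686 \cdot 10^{-6}$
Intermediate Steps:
$I = 15$
$N{\left(A \right)} = A^{2}$
$m{\left(t \right)} = 4 + 15 t$ ($m{\left(t \right)} = 15 t + 4 = 4 + 15 t$)
$\frac{1}{-730653 + m{\left(- \frac{366}{N{\left(21 \right)}} + \frac{\left(-7\right) 29}{345} \right)}} = \frac{1}{-730653 + \left(4 + 15 \left(- \frac{366}{21^{2}} + \frac{\left(-7\right) 29}{345}\right)\right)} = \frac{1}{-730653 + \left(4 + 15 \left(- \frac{366}{441} - \frac{203}{345}\right)\right)} = \frac{1}{-730653 + \left(4 + 15 \left(\left(-366\right) \frac{1}{441} - \frac{203}{345}\right)\right)} = \frac{1}{-730653 + \left(4 + 15 \left(- \frac{122}{147} - \frac{203}{345}\right)\right)} = \frac{1}{-730653 + \left(4 + 15 \left(- \frac{23977}{16905}\right)\right)} = \frac{1}{-730653 + \left(4 - \frac{23977}{1127}\right)} = \frac{1}{-730653 - \frac{19469}{1127}} = \frac{1}{- \frac{823465400}{1127}} = - \frac{1127}{823465400}$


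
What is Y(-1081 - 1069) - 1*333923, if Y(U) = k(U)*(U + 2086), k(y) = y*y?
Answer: -296173923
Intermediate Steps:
k(y) = y²
Y(U) = U²*(2086 + U) (Y(U) = U²*(U + 2086) = U²*(2086 + U))
Y(-1081 - 1069) - 1*333923 = (-1081 - 1069)²*(2086 + (-1081 - 1069)) - 1*333923 = (-2150)²*(2086 - 2150) - 333923 = 4622500*(-64) - 333923 = -295840000 - 333923 = -296173923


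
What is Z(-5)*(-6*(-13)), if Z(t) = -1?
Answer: -78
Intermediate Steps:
Z(-5)*(-6*(-13)) = -(-6)*(-13) = -1*78 = -78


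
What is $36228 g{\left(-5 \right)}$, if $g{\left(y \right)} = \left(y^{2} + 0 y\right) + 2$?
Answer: $978156$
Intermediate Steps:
$g{\left(y \right)} = 2 + y^{2}$ ($g{\left(y \right)} = \left(y^{2} + 0\right) + 2 = y^{2} + 2 = 2 + y^{2}$)
$36228 g{\left(-5 \right)} = 36228 \left(2 + \left(-5\right)^{2}\right) = 36228 \left(2 + 25\right) = 36228 \cdot 27 = 978156$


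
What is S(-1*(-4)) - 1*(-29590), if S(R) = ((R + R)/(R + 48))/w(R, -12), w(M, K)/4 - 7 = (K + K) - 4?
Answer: 16156139/546 ≈ 29590.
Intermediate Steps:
w(M, K) = 12 + 8*K (w(M, K) = 28 + 4*((K + K) - 4) = 28 + 4*(2*K - 4) = 28 + 4*(-4 + 2*K) = 28 + (-16 + 8*K) = 12 + 8*K)
S(R) = -R/(42*(48 + R)) (S(R) = ((R + R)/(R + 48))/(12 + 8*(-12)) = ((2*R)/(48 + R))/(12 - 96) = (2*R/(48 + R))/(-84) = (2*R/(48 + R))*(-1/84) = -R/(42*(48 + R)))
S(-1*(-4)) - 1*(-29590) = -(-1*(-4))/(2016 + 42*(-1*(-4))) - 1*(-29590) = -1*4/(2016 + 42*4) + 29590 = -1*4/(2016 + 168) + 29590 = -1*4/2184 + 29590 = -1*4*1/2184 + 29590 = -1/546 + 29590 = 16156139/546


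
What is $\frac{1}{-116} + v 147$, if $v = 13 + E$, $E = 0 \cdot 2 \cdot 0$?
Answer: $\frac{221675}{116} \approx 1911.0$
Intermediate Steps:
$E = 0$ ($E = 0 \cdot 0 = 0$)
$v = 13$ ($v = 13 + 0 = 13$)
$\frac{1}{-116} + v 147 = \frac{1}{-116} + 13 \cdot 147 = - \frac{1}{116} + 1911 = \frac{221675}{116}$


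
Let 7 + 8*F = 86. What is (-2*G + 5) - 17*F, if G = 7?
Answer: -1415/8 ≈ -176.88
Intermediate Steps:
F = 79/8 (F = -7/8 + (⅛)*86 = -7/8 + 43/4 = 79/8 ≈ 9.8750)
(-2*G + 5) - 17*F = (-2*7 + 5) - 17*79/8 = (-14 + 5) - 1343/8 = -9 - 1343/8 = -1415/8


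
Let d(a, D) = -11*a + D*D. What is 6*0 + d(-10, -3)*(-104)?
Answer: -12376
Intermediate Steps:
d(a, D) = D**2 - 11*a (d(a, D) = -11*a + D**2 = D**2 - 11*a)
6*0 + d(-10, -3)*(-104) = 6*0 + ((-3)**2 - 11*(-10))*(-104) = 0 + (9 + 110)*(-104) = 0 + 119*(-104) = 0 - 12376 = -12376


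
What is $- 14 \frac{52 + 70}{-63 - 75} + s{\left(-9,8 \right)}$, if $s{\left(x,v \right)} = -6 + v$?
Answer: $\frac{992}{69} \approx 14.377$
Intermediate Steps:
$- 14 \frac{52 + 70}{-63 - 75} + s{\left(-9,8 \right)} = - 14 \frac{52 + 70}{-63 - 75} + \left(-6 + 8\right) = - 14 \frac{122}{-138} + 2 = - 14 \cdot 122 \left(- \frac{1}{138}\right) + 2 = \left(-14\right) \left(- \frac{61}{69}\right) + 2 = \frac{854}{69} + 2 = \frac{992}{69}$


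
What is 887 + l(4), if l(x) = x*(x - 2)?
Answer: 895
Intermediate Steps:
l(x) = x*(-2 + x)
887 + l(4) = 887 + 4*(-2 + 4) = 887 + 4*2 = 887 + 8 = 895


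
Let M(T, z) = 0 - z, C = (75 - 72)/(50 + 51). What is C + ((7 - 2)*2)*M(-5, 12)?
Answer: -12117/101 ≈ -119.97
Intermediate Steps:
C = 3/101 ≈ 0.029703
M(T, z) = -z
C + ((7 - 2)*2)*M(-5, 12) = 3/101 + ((7 - 2)*2)*(-1*12) = 3/101 + (5*2)*(-12) = 3/101 + 10*(-12) = 3/101 - 120 = -12117/101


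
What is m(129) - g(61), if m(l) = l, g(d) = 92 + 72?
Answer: -35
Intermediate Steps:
g(d) = 164
m(129) - g(61) = 129 - 1*164 = 129 - 164 = -35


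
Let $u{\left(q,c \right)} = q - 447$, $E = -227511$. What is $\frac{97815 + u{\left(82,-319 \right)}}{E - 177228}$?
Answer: $- \frac{97450}{404739} \approx -0.24077$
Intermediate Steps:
$u{\left(q,c \right)} = -447 + q$
$\frac{97815 + u{\left(82,-319 \right)}}{E - 177228} = \frac{97815 + \left(-447 + 82\right)}{-227511 - 177228} = \frac{97815 - 365}{-404739} = 97450 \left(- \frac{1}{404739}\right) = - \frac{97450}{404739}$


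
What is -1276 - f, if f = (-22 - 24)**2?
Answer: -3392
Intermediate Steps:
f = 2116 (f = (-46)**2 = 2116)
-1276 - f = -1276 - 1*2116 = -1276 - 2116 = -3392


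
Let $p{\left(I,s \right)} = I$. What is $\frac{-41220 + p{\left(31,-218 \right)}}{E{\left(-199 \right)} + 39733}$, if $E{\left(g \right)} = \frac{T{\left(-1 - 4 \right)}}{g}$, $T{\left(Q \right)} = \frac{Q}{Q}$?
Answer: $- \frac{8196611}{7906866} \approx -1.0366$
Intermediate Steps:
$T{\left(Q \right)} = 1$
$E{\left(g \right)} = \frac{1}{g}$ ($E{\left(g \right)} = 1 \frac{1}{g} = \frac{1}{g}$)
$\frac{-41220 + p{\left(31,-218 \right)}}{E{\left(-199 \right)} + 39733} = \frac{-41220 + 31}{\frac{1}{-199} + 39733} = - \frac{41189}{- \frac{1}{199} + 39733} = - \frac{41189}{\frac{7906866}{199}} = \left(-41189\right) \frac{199}{7906866} = - \frac{8196611}{7906866}$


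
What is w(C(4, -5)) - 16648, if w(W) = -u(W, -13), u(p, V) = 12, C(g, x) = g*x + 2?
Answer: -16660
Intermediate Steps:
C(g, x) = 2 + g*x
w(W) = -12 (w(W) = -1*12 = -12)
w(C(4, -5)) - 16648 = -12 - 16648 = -16660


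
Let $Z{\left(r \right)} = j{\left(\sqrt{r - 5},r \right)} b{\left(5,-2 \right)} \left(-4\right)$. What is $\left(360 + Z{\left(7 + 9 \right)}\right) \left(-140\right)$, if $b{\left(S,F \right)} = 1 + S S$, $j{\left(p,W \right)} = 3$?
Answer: $-6720$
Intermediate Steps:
$b{\left(S,F \right)} = 1 + S^{2}$
$Z{\left(r \right)} = -312$ ($Z{\left(r \right)} = 3 \left(1 + 5^{2}\right) \left(-4\right) = 3 \left(1 + 25\right) \left(-4\right) = 3 \cdot 26 \left(-4\right) = 78 \left(-4\right) = -312$)
$\left(360 + Z{\left(7 + 9 \right)}\right) \left(-140\right) = \left(360 - 312\right) \left(-140\right) = 48 \left(-140\right) = -6720$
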